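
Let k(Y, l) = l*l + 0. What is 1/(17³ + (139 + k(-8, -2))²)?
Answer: 1/25362 ≈ 3.9429e-5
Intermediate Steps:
k(Y, l) = l² (k(Y, l) = l² + 0 = l²)
1/(17³ + (139 + k(-8, -2))²) = 1/(17³ + (139 + (-2)²)²) = 1/(4913 + (139 + 4)²) = 1/(4913 + 143²) = 1/(4913 + 20449) = 1/25362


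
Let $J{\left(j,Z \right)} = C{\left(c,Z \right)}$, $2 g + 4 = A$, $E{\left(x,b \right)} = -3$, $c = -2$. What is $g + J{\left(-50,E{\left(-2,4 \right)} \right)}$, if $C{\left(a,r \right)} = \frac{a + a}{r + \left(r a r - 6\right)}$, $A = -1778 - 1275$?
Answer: $- \frac{82531}{54} \approx -1528.4$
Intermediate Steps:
$A = -3053$ ($A = -1778 - 1275 = -3053$)
$g = - \frac{3057}{2}$ ($g = -2 + \frac{1}{2} \left(-3053\right) = -2 - \frac{3053}{2} = - \frac{3057}{2} \approx -1528.5$)
$C{\left(a,r \right)} = \frac{2 a}{-6 + r + a r^{2}}$ ($C{\left(a,r \right)} = \frac{2 a}{r + \left(a r r - 6\right)} = \frac{2 a}{r + \left(a r^{2} - 6\right)} = \frac{2 a}{r + \left(-6 + a r^{2}\right)} = \frac{2 a}{-6 + r + a r^{2}}$)
$J{\left(j,Z \right)} = - \frac{4}{-6 + Z - 2 Z^{2}}$ ($J{\left(j,Z \right)} = 2 \left(-2\right) \frac{1}{-6 + Z - 2 Z^{2}} = - \frac{4}{-6 + Z - 2 Z^{2}}$)
$g + J{\left(-50,E{\left(-2,4 \right)} \right)} = - \frac{3057}{2} + \frac{4}{6 - -3 + 2 \left(-3\right)^{2}} = - \frac{3057}{2} + \frac{4}{6 + 3 + 2 \cdot 9} = - \frac{3057}{2} + \frac{4}{6 + 3 + 18} = - \frac{3057}{2} + \frac{4}{27} = - \frac{82531}{54}$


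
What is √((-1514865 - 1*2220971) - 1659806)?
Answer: I*√5395642 ≈ 2322.9*I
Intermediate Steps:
√((-1514865 - 1*2220971) - 1659806) = √((-1514865 - 2220971) - 1659806) = √(-3735836 - 1659806) = √(-5395642) = I*√5395642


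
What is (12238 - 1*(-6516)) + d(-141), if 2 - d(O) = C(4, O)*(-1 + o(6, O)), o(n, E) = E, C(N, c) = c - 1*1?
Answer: -1408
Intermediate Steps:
C(N, c) = -1 + c (C(N, c) = c - 1 = -1 + c)
d(O) = 2 - (-1 + O)² (d(O) = 2 - (-1 + O)*(-1 + O) = 2 - (-1 + O)²)
(12238 - 1*(-6516)) + d(-141) = (12238 - 1*(-6516)) + (1 - 141 - 1*(-141)*(-1 - 141)) = (12238 + 6516) + (1 - 141 - 1*(-141)*(-142)) = 18754 + (1 - 141 - 20022) = 18754 - 20162 = -1408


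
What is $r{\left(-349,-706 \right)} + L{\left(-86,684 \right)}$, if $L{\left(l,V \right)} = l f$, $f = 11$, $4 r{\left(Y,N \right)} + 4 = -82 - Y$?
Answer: $- \frac{3521}{4} \approx -880.25$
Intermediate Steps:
$r{\left(Y,N \right)} = - \frac{43}{2} - \frac{Y}{4}$ ($r{\left(Y,N \right)} = -1 + \frac{-82 - Y}{4} = -1 - \left(\frac{41}{2} + \frac{Y}{4}\right) = - \frac{43}{2} - \frac{Y}{4}$)
$L{\left(l,V \right)} = 11 l$ ($L{\left(l,V \right)} = l 11 = 11 l$)
$r{\left(-349,-706 \right)} + L{\left(-86,684 \right)} = \left(- \frac{43}{2} - - \frac{349}{4}\right) + 11 \left(-86\right) = \left(- \frac{43}{2} + \frac{349}{4}\right) - 946 = \frac{263}{4} - 946 = - \frac{3521}{4}$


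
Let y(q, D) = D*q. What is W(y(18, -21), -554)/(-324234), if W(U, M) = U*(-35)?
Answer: -735/18013 ≈ -0.040804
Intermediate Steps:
W(U, M) = -35*U
W(y(18, -21), -554)/(-324234) = -(-735)*18/(-324234) = -35*(-378)*(-1/324234) = 13230*(-1/324234) = -735/18013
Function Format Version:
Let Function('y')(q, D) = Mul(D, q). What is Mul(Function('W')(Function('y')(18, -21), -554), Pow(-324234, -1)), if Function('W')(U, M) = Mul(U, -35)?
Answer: Rational(-735, 18013) ≈ -0.040804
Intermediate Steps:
Function('W')(U, M) = Mul(-35, U)
Mul(Function('W')(Function('y')(18, -21), -554), Pow(-324234, -1)) = Mul(Mul(-35, Mul(-21, 18)), Pow(-324234, -1)) = Mul(Mul(-35, -378), Rational(-1, 324234)) = Mul(13230, Rational(-1, 324234)) = Rational(-735, 18013)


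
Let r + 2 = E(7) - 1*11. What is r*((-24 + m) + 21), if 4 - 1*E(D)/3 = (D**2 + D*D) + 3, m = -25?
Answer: 8512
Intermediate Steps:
E(D) = 3 - 6*D**2 (E(D) = 12 - 3*((D**2 + D*D) + 3) = 12 - 3*((D**2 + D**2) + 3) = 12 - 3*(2*D**2 + 3) = 12 - 3*(3 + 2*D**2) = 12 + (-9 - 6*D**2) = 3 - 6*D**2)
r = -304 (r = -2 + ((3 - 6*7**2) - 1*11) = -2 + ((3 - 6*49) - 11) = -2 + ((3 - 294) - 11) = -2 + (-291 - 11) = -2 - 302 = -304)
r*((-24 + m) + 21) = -304*((-24 - 25) + 21) = -304*(-49 + 21) = -304*(-28) = 8512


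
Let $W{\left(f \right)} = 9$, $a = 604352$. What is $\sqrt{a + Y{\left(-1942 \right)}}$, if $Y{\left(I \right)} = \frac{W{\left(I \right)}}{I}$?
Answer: $\frac{5 \sqrt{91169254346}}{1942} \approx 777.4$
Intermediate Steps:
$Y{\left(I \right)} = \frac{9}{I}$
$\sqrt{a + Y{\left(-1942 \right)}} = \sqrt{604352 + \frac{9}{-1942}} = \sqrt{604352 + 9 \left(- \frac{1}{1942}\right)} = \sqrt{604352 - \frac{9}{1942}} = \sqrt{\frac{1173651575}{1942}} = \frac{5 \sqrt{91169254346}}{1942}$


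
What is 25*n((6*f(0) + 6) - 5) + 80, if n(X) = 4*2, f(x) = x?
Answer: 280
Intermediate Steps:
n(X) = 8
25*n((6*f(0) + 6) - 5) + 80 = 25*8 + 80 = 200 + 80 = 280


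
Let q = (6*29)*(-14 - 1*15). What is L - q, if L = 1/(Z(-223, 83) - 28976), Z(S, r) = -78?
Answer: 146606483/29054 ≈ 5046.0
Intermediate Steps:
q = -5046 (q = 174*(-14 - 15) = 174*(-29) = -5046)
L = -1/29054 (L = 1/(-78 - 28976) = 1/(-29054) = -1/29054 ≈ -3.4419e-5)
L - q = -1/29054 - 1*(-5046) = -1/29054 + 5046 = 146606483/29054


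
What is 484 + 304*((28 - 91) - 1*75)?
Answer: -41468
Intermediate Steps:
484 + 304*((28 - 91) - 1*75) = 484 + 304*(-63 - 75) = 484 + 304*(-138) = 484 - 41952 = -41468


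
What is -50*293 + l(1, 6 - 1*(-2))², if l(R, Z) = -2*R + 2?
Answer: -14650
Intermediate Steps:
l(R, Z) = 2 - 2*R
-50*293 + l(1, 6 - 1*(-2))² = -50*293 + (2 - 2*1)² = -14650 + (2 - 2)² = -14650 + 0² = -14650 + 0 = -14650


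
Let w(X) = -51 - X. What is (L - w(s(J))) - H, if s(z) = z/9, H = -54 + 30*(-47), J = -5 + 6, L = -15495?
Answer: -125819/9 ≈ -13980.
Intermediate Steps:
J = 1
H = -1464 (H = -54 - 1410 = -1464)
s(z) = z/9 (s(z) = z*(1/9) = z/9)
(L - w(s(J))) - H = (-15495 - (-51 - 1/9)) - 1*(-1464) = (-15495 - (-51 - 1*1/9)) + 1464 = (-15495 - (-51 - 1/9)) + 1464 = (-15495 - 1*(-460/9)) + 1464 = (-15495 + 460/9) + 1464 = -138995/9 + 1464 = -125819/9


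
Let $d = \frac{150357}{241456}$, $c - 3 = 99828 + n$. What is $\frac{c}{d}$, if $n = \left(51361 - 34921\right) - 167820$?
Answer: $- \frac{4148938448}{50119} \approx -82782.0$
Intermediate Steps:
$n = -151380$ ($n = 16440 - 167820 = -151380$)
$c = -51549$ ($c = 3 + \left(99828 - 151380\right) = 3 - 51552 = -51549$)
$d = \frac{150357}{241456}$ ($d = 150357 \cdot \frac{1}{241456} = \frac{150357}{241456} \approx 0.62271$)
$\frac{c}{d} = - \frac{51549}{\frac{150357}{241456}} = \left(-51549\right) \frac{241456}{150357} = - \frac{4148938448}{50119}$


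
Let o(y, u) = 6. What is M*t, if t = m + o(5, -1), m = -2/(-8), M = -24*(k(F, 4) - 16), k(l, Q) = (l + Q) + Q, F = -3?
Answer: 1650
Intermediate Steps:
k(l, Q) = l + 2*Q (k(l, Q) = (Q + l) + Q = l + 2*Q)
M = 264 (M = -24*((-3 + 2*4) - 16) = -24*((-3 + 8) - 16) = -24*(5 - 16) = -24*(-11) = 264)
m = ¼ (m = -2*(-⅛) = ¼ ≈ 0.25000)
t = 25/4 (t = ¼ + 6 = 25/4 ≈ 6.2500)
M*t = 264*(25/4) = 1650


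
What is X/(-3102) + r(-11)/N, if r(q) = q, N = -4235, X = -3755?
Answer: 131707/108570 ≈ 1.2131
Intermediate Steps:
X/(-3102) + r(-11)/N = -3755/(-3102) - 11/(-4235) = -3755*(-1/3102) - 11*(-1/4235) = 3755/3102 + 1/385 = 131707/108570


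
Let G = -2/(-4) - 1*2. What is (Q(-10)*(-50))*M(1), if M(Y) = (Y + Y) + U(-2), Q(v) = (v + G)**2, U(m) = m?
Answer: 0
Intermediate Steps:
G = -3/2 (G = -2*(-1/4) - 2 = 1/2 - 2 = -3/2 ≈ -1.5000)
Q(v) = (-3/2 + v)**2 (Q(v) = (v - 3/2)**2 = (-3/2 + v)**2)
M(Y) = -2 + 2*Y (M(Y) = (Y + Y) - 2 = 2*Y - 2 = -2 + 2*Y)
(Q(-10)*(-50))*M(1) = (((-3 + 2*(-10))**2/4)*(-50))*(-2 + 2*1) = (((-3 - 20)**2/4)*(-50))*(-2 + 2) = (((1/4)*(-23)**2)*(-50))*0 = (((1/4)*529)*(-50))*0 = ((529/4)*(-50))*0 = -13225/2*0 = 0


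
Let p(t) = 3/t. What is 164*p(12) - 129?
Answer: -88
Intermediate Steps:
164*p(12) - 129 = 164*(3/12) - 129 = 164*(3*(1/12)) - 129 = 164*(1/4) - 129 = 41 - 129 = -88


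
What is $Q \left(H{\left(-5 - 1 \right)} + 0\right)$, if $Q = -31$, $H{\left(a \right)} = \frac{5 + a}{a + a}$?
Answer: $- \frac{31}{12} \approx -2.5833$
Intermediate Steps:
$H{\left(a \right)} = \frac{5 + a}{2 a}$
$Q \left(H{\left(-5 - 1 \right)} + 0\right) = - 31 \left(\frac{5 - 6}{2 \left(-5 - 1\right)} + 0\right) = - 31 \left(\frac{5 - 6}{2 \left(-6\right)} + 0\right) = - 31 \left(\frac{1}{2} \left(- \frac{1}{6}\right) \left(-1\right) + 0\right) = - 31 \left(\frac{1}{12} + 0\right) = \left(-31\right) \frac{1}{12} = - \frac{31}{12}$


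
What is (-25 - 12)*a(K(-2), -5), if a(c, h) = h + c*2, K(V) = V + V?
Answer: 481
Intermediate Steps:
K(V) = 2*V
a(c, h) = h + 2*c
(-25 - 12)*a(K(-2), -5) = (-25 - 12)*(-5 + 2*(2*(-2))) = -37*(-5 + 2*(-4)) = -37*(-5 - 8) = -37*(-13) = 481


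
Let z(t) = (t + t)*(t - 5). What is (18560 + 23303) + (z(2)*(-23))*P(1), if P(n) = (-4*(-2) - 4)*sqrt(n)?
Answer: 42967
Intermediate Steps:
P(n) = 4*sqrt(n) (P(n) = (8 - 4)*sqrt(n) = 4*sqrt(n))
z(t) = 2*t*(-5 + t) (z(t) = (2*t)*(-5 + t) = 2*t*(-5 + t))
(18560 + 23303) + (z(2)*(-23))*P(1) = (18560 + 23303) + ((2*2*(-5 + 2))*(-23))*(4*sqrt(1)) = 41863 + ((2*2*(-3))*(-23))*(4*1) = 41863 - 12*(-23)*4 = 41863 + 276*4 = 41863 + 1104 = 42967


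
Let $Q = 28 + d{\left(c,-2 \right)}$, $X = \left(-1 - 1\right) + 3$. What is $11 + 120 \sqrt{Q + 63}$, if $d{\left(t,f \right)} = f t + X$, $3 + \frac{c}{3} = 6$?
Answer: $11 + 120 \sqrt{74} \approx 1043.3$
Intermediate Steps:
$c = 9$ ($c = -9 + 3 \cdot 6 = -9 + 18 = 9$)
$X = 1$ ($X = -2 + 3 = 1$)
$d{\left(t,f \right)} = 1 + f t$ ($d{\left(t,f \right)} = f t + 1 = 1 + f t$)
$Q = 11$ ($Q = 28 + \left(1 - 18\right) = 28 - 17 = 11$)
$11 + 120 \sqrt{Q + 63} = 11 + 120 \sqrt{11 + 63} = 11 + 120 \sqrt{74}$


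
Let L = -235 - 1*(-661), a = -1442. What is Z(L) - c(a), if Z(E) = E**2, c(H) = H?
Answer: 182918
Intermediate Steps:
L = 426 (L = -235 + 661 = 426)
Z(L) - c(a) = 426**2 - 1*(-1442) = 181476 + 1442 = 182918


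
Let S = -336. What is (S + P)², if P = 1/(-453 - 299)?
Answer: 63843644929/565504 ≈ 1.1290e+5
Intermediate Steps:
P = -1/752 (P = 1/(-752) = -1/752 ≈ -0.0013298)
(S + P)² = (-336 - 1/752)² = (-252673/752)² = 63843644929/565504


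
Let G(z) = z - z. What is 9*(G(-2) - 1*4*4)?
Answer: -144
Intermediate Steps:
G(z) = 0
9*(G(-2) - 1*4*4) = 9*(0 - 1*4*4) = 9*(0 - 4*4) = 9*(0 - 16) = 9*(-16) = -144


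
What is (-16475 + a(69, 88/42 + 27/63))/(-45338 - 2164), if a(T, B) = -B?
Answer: 5966/17199 ≈ 0.34688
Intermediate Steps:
(-16475 + a(69, 88/42 + 27/63))/(-45338 - 2164) = (-16475 - (88/42 + 27/63))/(-45338 - 2164) = (-16475 - (88*(1/42) + 27*(1/63)))/(-47502) = (-16475 - (44/21 + 3/7))*(-1/47502) = (-16475 - 1*53/21)*(-1/47502) = (-16475 - 53/21)*(-1/47502) = -346028/21*(-1/47502) = 5966/17199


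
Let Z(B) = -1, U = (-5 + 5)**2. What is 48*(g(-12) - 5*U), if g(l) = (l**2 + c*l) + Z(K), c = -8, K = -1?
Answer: 11472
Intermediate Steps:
U = 0 (U = 0**2 = 0)
g(l) = -1 + l**2 - 8*l (g(l) = (l**2 - 8*l) - 1 = -1 + l**2 - 8*l)
48*(g(-12) - 5*U) = 48*((-1 + (-12)**2 - 8*(-12)) - 5*0) = 48*((-1 + 144 + 96) + 0) = 48*(239 + 0) = 48*239 = 11472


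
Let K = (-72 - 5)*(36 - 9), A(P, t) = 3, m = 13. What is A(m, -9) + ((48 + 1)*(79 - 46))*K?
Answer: -3361740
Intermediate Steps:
K = -2079 (K = -77*27 = -2079)
A(m, -9) + ((48 + 1)*(79 - 46))*K = 3 + ((48 + 1)*(79 - 46))*(-2079) = 3 + (49*33)*(-2079) = 3 + 1617*(-2079) = 3 - 3361743 = -3361740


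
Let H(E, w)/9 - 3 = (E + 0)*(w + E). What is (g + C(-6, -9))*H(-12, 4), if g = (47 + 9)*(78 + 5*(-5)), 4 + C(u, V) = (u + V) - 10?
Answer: 2618649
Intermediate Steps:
C(u, V) = -14 + V + u (C(u, V) = -4 + ((u + V) - 10) = -4 + ((V + u) - 10) = -4 + (-10 + V + u) = -14 + V + u)
g = 2968 (g = 56*(78 - 25) = 56*53 = 2968)
H(E, w) = 27 + 9*E*(E + w) (H(E, w) = 27 + 9*((E + 0)*(w + E)) = 27 + 9*(E*(E + w)) = 27 + 9*E*(E + w))
(g + C(-6, -9))*H(-12, 4) = (2968 + (-14 - 9 - 6))*(27 + 9*(-12)² + 9*(-12)*4) = (2968 - 29)*(27 + 9*144 - 432) = 2939*(27 + 1296 - 432) = 2939*891 = 2618649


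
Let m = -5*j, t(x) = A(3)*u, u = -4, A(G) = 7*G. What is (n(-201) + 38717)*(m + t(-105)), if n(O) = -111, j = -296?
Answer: 53893976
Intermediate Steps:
t(x) = -84 (t(x) = (7*3)*(-4) = 21*(-4) = -84)
m = 1480 (m = -5*(-296) = 1480)
(n(-201) + 38717)*(m + t(-105)) = (-111 + 38717)*(1480 - 84) = 38606*1396 = 53893976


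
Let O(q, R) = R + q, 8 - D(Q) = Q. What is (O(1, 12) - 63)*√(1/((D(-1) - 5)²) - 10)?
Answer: -25*I*√159/2 ≈ -157.62*I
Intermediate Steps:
D(Q) = 8 - Q
(O(1, 12) - 63)*√(1/((D(-1) - 5)²) - 10) = ((12 + 1) - 63)*√(1/(((8 - 1*(-1)) - 5)²) - 10) = (13 - 63)*√(1/(((8 + 1) - 5)²) - 10) = -50*√(1/((9 - 5)²) - 10) = -50*√(1/(4²) - 10) = -50*√(1/16 - 10) = -25*I*√159/2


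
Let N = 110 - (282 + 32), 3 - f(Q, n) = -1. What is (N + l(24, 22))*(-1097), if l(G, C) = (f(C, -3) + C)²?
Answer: -517784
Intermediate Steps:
f(Q, n) = 4 (f(Q, n) = 3 - 1*(-1) = 3 + 1 = 4)
N = -204 (N = 110 - 1*314 = 110 - 314 = -204)
l(G, C) = (4 + C)²
(N + l(24, 22))*(-1097) = (-204 + (4 + 22)²)*(-1097) = (-204 + 26²)*(-1097) = (-204 + 676)*(-1097) = 472*(-1097) = -517784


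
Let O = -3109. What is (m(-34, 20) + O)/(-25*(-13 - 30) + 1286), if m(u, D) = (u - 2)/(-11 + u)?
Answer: -15541/11805 ≈ -1.3165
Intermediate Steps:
m(u, D) = (-2 + u)/(-11 + u)
(m(-34, 20) + O)/(-25*(-13 - 30) + 1286) = ((-2 - 34)/(-11 - 34) - 3109)/(-25*(-13 - 30) + 1286) = (-36/(-45) - 3109)/(-25*(-43) + 1286) = (-1/45*(-36) - 3109)/(1075 + 1286) = (⅘ - 3109)/2361 = -15541/5*1/2361 = -15541/11805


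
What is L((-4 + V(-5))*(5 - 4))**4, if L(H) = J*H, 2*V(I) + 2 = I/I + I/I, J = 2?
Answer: 4096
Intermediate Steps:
V(I) = 0 (V(I) = -1 + (I/I + I/I)/2 = -1 + (1 + 1)/2 = -1 + (1/2)*2 = -1 + 1 = 0)
L(H) = 2*H
L((-4 + V(-5))*(5 - 4))**4 = (2*((-4 + 0)*(5 - 4)))**4 = (2*(-4*1))**4 = (2*(-4))**4 = (-8)**4 = 4096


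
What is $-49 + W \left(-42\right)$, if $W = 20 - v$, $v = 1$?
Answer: $-847$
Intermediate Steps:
$W = 19$ ($W = 20 - 1 = 19$)
$-49 + W \left(-42\right) = -49 + 19 \left(-42\right) = -49 - 798 = -847$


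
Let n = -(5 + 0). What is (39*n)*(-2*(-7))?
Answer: -2730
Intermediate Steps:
n = -5 (n = -1*5 = -5)
(39*n)*(-2*(-7)) = (39*(-5))*(-2*(-7)) = -195*14 = -2730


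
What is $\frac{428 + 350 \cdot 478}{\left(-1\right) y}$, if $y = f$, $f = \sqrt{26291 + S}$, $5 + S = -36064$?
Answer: $\frac{83864 i \sqrt{9778}}{4889} \approx 1696.2 i$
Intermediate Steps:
$S = -36069$ ($S = -5 - 36064 = -36069$)
$f = i \sqrt{9778}$ ($f = \sqrt{26291 - 36069} = \sqrt{-9778} = i \sqrt{9778} \approx 98.884 i$)
$y = i \sqrt{9778} \approx 98.884 i$
$\frac{428 + 350 \cdot 478}{\left(-1\right) y} = \frac{428 + 350 \cdot 478}{\left(-1\right) i \sqrt{9778}} = \frac{428 + 167300}{\left(-1\right) i \sqrt{9778}} = 167728 \frac{i \sqrt{9778}}{9778} = \frac{83864 i \sqrt{9778}}{4889}$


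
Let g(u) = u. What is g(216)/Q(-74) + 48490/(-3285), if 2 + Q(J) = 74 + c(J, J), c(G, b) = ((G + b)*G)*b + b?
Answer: -436660334/29581425 ≈ -14.761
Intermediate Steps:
c(G, b) = b + G*b*(G + b) (c(G, b) = (G*(G + b))*b + b = G*b*(G + b) + b = b + G*b*(G + b))
Q(J) = 72 + J*(1 + 2*J²) (Q(J) = -2 + (74 + J*(1 + J² + J*J)) = -2 + (74 + J*(1 + J² + J²)) = -2 + (74 + J*(1 + 2*J²)) = 72 + J*(1 + 2*J²))
g(216)/Q(-74) + 48490/(-3285) = 216/(72 - 74 + 2*(-74)³) + 48490/(-3285) = 216/(72 - 74 + 2*(-405224)) + 48490*(-1/3285) = 216/(72 - 74 - 810448) - 9698/657 = 216/(-810450) - 9698/657 = 216*(-1/810450) - 9698/657 = -12/45025 - 9698/657 = -436660334/29581425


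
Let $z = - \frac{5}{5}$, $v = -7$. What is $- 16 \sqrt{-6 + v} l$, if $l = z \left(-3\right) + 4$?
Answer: $- 112 i \sqrt{13} \approx - 403.82 i$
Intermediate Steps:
$z = -1$ ($z = \left(-5\right) \frac{1}{5} = -1$)
$l = 7$ ($l = \left(-1\right) \left(-3\right) + 4 = 3 + 4 = 7$)
$- 16 \sqrt{-6 + v} l = - 16 \sqrt{-6 - 7} \cdot 7 = - 16 \sqrt{-13} \cdot 7 = - 16 i \sqrt{13} \cdot 7 = - 112 i \sqrt{13}$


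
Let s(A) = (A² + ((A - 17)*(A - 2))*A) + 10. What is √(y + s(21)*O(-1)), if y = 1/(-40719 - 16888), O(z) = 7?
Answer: √47551738590114/57607 ≈ 119.70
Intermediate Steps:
y = -1/57607 (y = 1/(-57607) = -1/57607 ≈ -1.7359e-5)
s(A) = 10 + A² + A*(-17 + A)*(-2 + A) (s(A) = (A² + ((-17 + A)*(-2 + A))*A) + 10 = (A² + A*(-17 + A)*(-2 + A)) + 10 = 10 + A² + A*(-17 + A)*(-2 + A))
√(y + s(21)*O(-1)) = √(-1/57607 + (10 + 21³ - 18*21² + 34*21)*7) = √(-1/57607 + (10 + 9261 - 18*441 + 714)*7) = √(-1/57607 + (10 + 9261 - 7938 + 714)*7) = √(-1/57607 + 2047*7) = √(-1/57607 + 14329) = √(825450702/57607) = √47551738590114/57607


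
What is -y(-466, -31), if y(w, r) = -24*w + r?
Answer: -11153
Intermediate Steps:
y(w, r) = r - 24*w
-y(-466, -31) = -(-31 - 24*(-466)) = -(-31 + 11184) = -1*11153 = -11153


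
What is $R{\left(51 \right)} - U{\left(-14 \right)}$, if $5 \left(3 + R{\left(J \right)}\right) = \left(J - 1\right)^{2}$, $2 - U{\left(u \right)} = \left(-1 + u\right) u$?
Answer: $705$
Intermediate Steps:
$U{\left(u \right)} = 2 - u \left(-1 + u\right)$ ($U{\left(u \right)} = 2 - \left(-1 + u\right) u = 2 - u \left(-1 + u\right)$)
$R{\left(J \right)} = -3 + \frac{\left(-1 + J\right)^{2}}{5}$ ($R{\left(J \right)} = -3 + \frac{\left(J - 1\right)^{2}}{5} = -3 + \frac{\left(-1 + J\right)^{2}}{5}$)
$R{\left(51 \right)} - U{\left(-14 \right)} = \left(-3 + \frac{\left(-1 + 51\right)^{2}}{5}\right) - \left(2 - 14 - \left(-14\right)^{2}\right) = \left(-3 + \frac{50^{2}}{5}\right) - \left(2 - 14 - 196\right) = \left(-3 + \frac{1}{5} \cdot 2500\right) - \left(2 - 14 - 196\right) = \left(-3 + 500\right) - -208 = 497 + 208 = 705$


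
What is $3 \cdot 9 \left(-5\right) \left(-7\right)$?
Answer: $945$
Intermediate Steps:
$3 \cdot 9 \left(-5\right) \left(-7\right) = 27 \left(-5\right) \left(-7\right) = \left(-135\right) \left(-7\right) = 945$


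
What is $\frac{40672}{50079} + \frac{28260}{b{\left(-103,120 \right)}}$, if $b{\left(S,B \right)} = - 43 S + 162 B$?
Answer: $\frac{2386032508}{1195335651} \approx 1.9961$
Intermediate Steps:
$\frac{40672}{50079} + \frac{28260}{b{\left(-103,120 \right)}} = \frac{40672}{50079} + \frac{28260}{\left(-43\right) \left(-103\right) + 162 \cdot 120} = 40672 \cdot \frac{1}{50079} + \frac{28260}{4429 + 19440} = \frac{40672}{50079} + \frac{28260}{23869} = \frac{2386032508}{1195335651}$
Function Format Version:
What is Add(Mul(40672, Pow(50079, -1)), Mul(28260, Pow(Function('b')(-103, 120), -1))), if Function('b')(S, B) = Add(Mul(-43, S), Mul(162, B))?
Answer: Rational(2386032508, 1195335651) ≈ 1.9961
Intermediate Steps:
Add(Mul(40672, Pow(50079, -1)), Mul(28260, Pow(Function('b')(-103, 120), -1))) = Add(Mul(40672, Pow(50079, -1)), Mul(28260, Pow(Add(Mul(-43, -103), Mul(162, 120)), -1))) = Add(Mul(40672, Rational(1, 50079)), Mul(28260, Pow(Add(4429, 19440), -1))) = Add(Rational(40672, 50079), Mul(28260, Pow(23869, -1))) = Add(Rational(40672, 50079), Mul(28260, Rational(1, 23869))) = Add(Rational(40672, 50079), Rational(28260, 23869)) = Rational(2386032508, 1195335651)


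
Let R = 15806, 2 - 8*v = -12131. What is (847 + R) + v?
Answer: 145357/8 ≈ 18170.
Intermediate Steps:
v = 12133/8 (v = 1/4 - 1/8*(-12131) = 1/4 + 12131/8 = 12133/8 ≈ 1516.6)
(847 + R) + v = (847 + 15806) + 12133/8 = 16653 + 12133/8 = 145357/8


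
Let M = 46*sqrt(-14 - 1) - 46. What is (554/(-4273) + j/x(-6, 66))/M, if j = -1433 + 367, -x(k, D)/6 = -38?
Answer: 2340665/358521792 + 2340665*I*sqrt(15)/358521792 ≈ 0.0065287 + 0.025285*I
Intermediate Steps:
x(k, D) = 228 (x(k, D) = -6*(-38) = 228)
j = -1066
M = -46 + 46*I*sqrt(15) (M = 46*sqrt(-15) - 46 = 46*(I*sqrt(15)) - 46 = 46*I*sqrt(15) - 46 = -46 + 46*I*sqrt(15) ≈ -46.0 + 178.16*I)
(554/(-4273) + j/x(-6, 66))/M = (554/(-4273) - 1066/228)/(-46 + 46*I*sqrt(15)) = (554*(-1/4273) - 1066*1/228)/(-46 + 46*I*sqrt(15)) = (-554/4273 - 533/114)/(-46 + 46*I*sqrt(15)) = -2340665/(487122*(-46 + 46*I*sqrt(15)))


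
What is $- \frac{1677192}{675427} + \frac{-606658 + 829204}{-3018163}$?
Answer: $- \frac{306608965614}{119914634153} \approx -2.5569$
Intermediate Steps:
$- \frac{1677192}{675427} + \frac{-606658 + 829204}{-3018163} = \left(-1677192\right) \frac{1}{675427} + 222546 \left(- \frac{1}{3018163}\right) = - \frac{1677192}{675427} - \frac{222546}{3018163} = - \frac{306608965614}{119914634153}$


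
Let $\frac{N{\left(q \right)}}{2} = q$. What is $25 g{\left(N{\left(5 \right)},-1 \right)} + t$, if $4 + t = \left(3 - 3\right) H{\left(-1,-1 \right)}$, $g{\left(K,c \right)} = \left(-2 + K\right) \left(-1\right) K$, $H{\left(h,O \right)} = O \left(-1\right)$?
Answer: $-2004$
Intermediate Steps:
$N{\left(q \right)} = 2 q$
$H{\left(h,O \right)} = - O$
$g{\left(K,c \right)} = K \left(2 - K\right)$ ($g{\left(K,c \right)} = \left(2 - K\right) K = K \left(2 - K\right)$)
$t = -4$ ($t = -4 + \left(3 - 3\right) \left(\left(-1\right) \left(-1\right)\right) = -4 + 0 \cdot 1 = -4 + 0 = -4$)
$25 g{\left(N{\left(5 \right)},-1 \right)} + t = 25 \cdot 2 \cdot 5 \left(2 - 2 \cdot 5\right) - 4 = 25 \cdot 10 \left(2 - 10\right) - 4 = 25 \cdot 10 \left(-8\right) - 4 = 25 \left(-80\right) - 4 = -2000 - 4 = -2004$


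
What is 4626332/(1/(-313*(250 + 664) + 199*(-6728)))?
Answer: -7517576688728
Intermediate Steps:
4626332/(1/(-313*(250 + 664) + 199*(-6728))) = 4626332/(1/(-313*914 - 1338872)) = 4626332/(1/(-286082 - 1338872)) = 4626332/(1/(-1624954)) = 4626332/(-1/1624954) = 4626332*(-1624954) = -7517576688728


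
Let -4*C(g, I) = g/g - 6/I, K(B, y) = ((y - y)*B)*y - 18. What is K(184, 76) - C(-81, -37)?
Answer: -2621/148 ≈ -17.709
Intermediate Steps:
K(B, y) = -18 (K(B, y) = (0*B)*y - 18 = 0*y - 18 = 0 - 18 = -18)
C(g, I) = -¼ + 3/(2*I) (C(g, I) = -(g/g - 6/I)/4 = -(1 - 6/I)/4 = -¼ + 3/(2*I))
K(184, 76) - C(-81, -37) = -18 - (6 - 1*(-37))/(4*(-37)) = -18 - (-1)*(6 + 37)/(4*37) = -18 - (-1)*43/(4*37) = -18 - 1*(-43/148) = -18 + 43/148 = -2621/148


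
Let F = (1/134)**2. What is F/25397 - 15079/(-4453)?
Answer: 6876454238481/2030695052996 ≈ 3.3863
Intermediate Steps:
F = 1/17956 (F = (1/134)**2 = 1/17956 ≈ 5.5692e-5)
F/25397 - 15079/(-4453) = (1/17956)/25397 - 15079/(-4453) = (1/17956)*(1/25397) - 15079*(-1/4453) = 1/456028532 + 15079/4453 = 6876454238481/2030695052996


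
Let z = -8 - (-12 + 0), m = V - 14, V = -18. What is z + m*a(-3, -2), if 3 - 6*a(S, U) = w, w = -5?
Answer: -116/3 ≈ -38.667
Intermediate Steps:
a(S, U) = 4/3 (a(S, U) = 1/2 - 1/6*(-5) = 1/2 + 5/6 = 4/3)
m = -32 (m = -18 - 14 = -32)
z = 4 (z = -8 - 1*(-12) = -8 + 12 = 4)
z + m*a(-3, -2) = 4 - 32*4/3 = 4 - 128/3 = -116/3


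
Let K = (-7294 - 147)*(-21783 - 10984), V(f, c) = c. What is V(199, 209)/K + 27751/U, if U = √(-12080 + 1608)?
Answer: 209/243819247 - 27751*I*√2618/5236 ≈ 8.5719e-7 - 271.18*I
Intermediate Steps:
K = 243819247 (K = -7441*(-32767) = 243819247)
U = 2*I*√2618 (U = √(-10472) = 2*I*√2618 ≈ 102.33*I)
V(199, 209)/K + 27751/U = 209/243819247 + 27751/((2*I*√2618)) = 209*(1/243819247) + 27751*(-I*√2618/5236) = 209/243819247 - 27751*I*√2618/5236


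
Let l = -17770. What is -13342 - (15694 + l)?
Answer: -11266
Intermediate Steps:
-13342 - (15694 + l) = -13342 - (15694 - 17770) = -13342 - 1*(-2076) = -13342 + 2076 = -11266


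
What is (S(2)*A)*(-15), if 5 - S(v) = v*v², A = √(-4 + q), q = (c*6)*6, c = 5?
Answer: 180*√11 ≈ 596.99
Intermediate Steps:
q = 180 (q = (5*6)*6 = 30*6 = 180)
A = 4*√11 (A = √(-4 + 180) = √176 = 4*√11 ≈ 13.266)
S(v) = 5 - v³ (S(v) = 5 - v*v² = 5 - v³)
(S(2)*A)*(-15) = ((5 - 1*2³)*(4*√11))*(-15) = ((5 - 1*8)*(4*√11))*(-15) = ((5 - 8)*(4*√11))*(-15) = -12*√11*(-15) = 180*√11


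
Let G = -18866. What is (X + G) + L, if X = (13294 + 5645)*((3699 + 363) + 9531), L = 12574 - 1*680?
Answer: 257430855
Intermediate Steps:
L = 11894 (L = 12574 - 680 = 11894)
X = 257437827 (X = 18939*(4062 + 9531) = 18939*13593 = 257437827)
(X + G) + L = (257437827 - 18866) + 11894 = 257418961 + 11894 = 257430855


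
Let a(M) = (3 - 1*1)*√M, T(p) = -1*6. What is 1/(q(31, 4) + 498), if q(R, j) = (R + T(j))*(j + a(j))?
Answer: 1/698 ≈ 0.0014327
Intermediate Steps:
T(p) = -6
a(M) = 2*√M (a(M) = (3 - 1)*√M = 2*√M)
q(R, j) = (-6 + R)*(j + 2*√j) (q(R, j) = (R - 6)*(j + 2*√j) = (-6 + R)*(j + 2*√j))
1/(q(31, 4) + 498) = 1/((-12*√4 - 6*4 + 31*4 + 2*31*√4) + 498) = 1/((-12*2 - 24 + 124 + 2*31*2) + 498) = 1/((-24 - 24 + 124 + 124) + 498) = 1/(200 + 498) = 1/698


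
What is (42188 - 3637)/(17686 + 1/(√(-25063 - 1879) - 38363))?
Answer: 1003456018183657033/460354416524597721 + 38551*I*√26942/460354416524597721 ≈ 2.1797 + 1.3745e-11*I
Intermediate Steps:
(42188 - 3637)/(17686 + 1/(√(-25063 - 1879) - 38363)) = 38551/(17686 + 1/(√(-26942) - 38363)) = 38551/(17686 + 1/(I*√26942 - 38363)) = 38551/(17686 + 1/(-38363 + I*√26942))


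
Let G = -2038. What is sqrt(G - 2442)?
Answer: 8*I*sqrt(70) ≈ 66.933*I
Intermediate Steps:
sqrt(G - 2442) = sqrt(-2038 - 2442) = sqrt(-4480) = 8*I*sqrt(70)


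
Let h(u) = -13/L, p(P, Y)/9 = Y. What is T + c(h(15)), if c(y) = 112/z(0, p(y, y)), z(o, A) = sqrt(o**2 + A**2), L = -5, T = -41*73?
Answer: -349621/117 ≈ -2988.2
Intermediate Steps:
T = -2993
p(P, Y) = 9*Y
h(u) = 13/5 (h(u) = -13/(-5) = -13*(-1/5) = 13/5)
z(o, A) = sqrt(A**2 + o**2)
c(y) = 112/(9*sqrt(y**2)) (c(y) = 112/(sqrt((9*y)**2 + 0**2)) = 112/(sqrt(81*y**2 + 0)) = 112/(sqrt(81*y**2)) = 112/((9*sqrt(y**2))) = 112*(1/(9*sqrt(y**2))) = 112/(9*sqrt(y**2)))
T + c(h(15)) = -2993 + 112/(9*sqrt((13/5)**2)) = -2993 + 112/(9*sqrt(169/25)) = -2993 + (112/9)*(5/13) = -2993 + 560/117 = -349621/117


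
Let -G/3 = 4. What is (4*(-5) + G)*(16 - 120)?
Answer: 3328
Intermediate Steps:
G = -12 (G = -3*4 = -12)
(4*(-5) + G)*(16 - 120) = (4*(-5) - 12)*(16 - 120) = (-20 - 12)*(-104) = -32*(-104) = 3328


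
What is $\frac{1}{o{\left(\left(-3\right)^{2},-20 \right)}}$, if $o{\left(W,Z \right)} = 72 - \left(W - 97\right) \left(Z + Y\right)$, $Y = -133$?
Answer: $- \frac{1}{13392} \approx -7.4671 \cdot 10^{-5}$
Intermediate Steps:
$o{\left(W,Z \right)} = 72 - \left(-133 + Z\right) \left(-97 + W\right)$ ($o{\left(W,Z \right)} = 72 - \left(W - 97\right) \left(Z - 133\right) = 72 - \left(-97 + W\right) \left(-133 + Z\right) = 72 - \left(-133 + Z\right) \left(-97 + W\right)$)
$\frac{1}{o{\left(\left(-3\right)^{2},-20 \right)}} = \frac{1}{-12829 + 97 \left(-20\right) + 133 \left(-3\right)^{2} - \left(-3\right)^{2} \left(-20\right)} = \frac{1}{-12829 - 1940 + 133 \cdot 9 - 9 \left(-20\right)} = \frac{1}{-12829 - 1940 + 1197 + 180} = \frac{1}{-13392} = - \frac{1}{13392}$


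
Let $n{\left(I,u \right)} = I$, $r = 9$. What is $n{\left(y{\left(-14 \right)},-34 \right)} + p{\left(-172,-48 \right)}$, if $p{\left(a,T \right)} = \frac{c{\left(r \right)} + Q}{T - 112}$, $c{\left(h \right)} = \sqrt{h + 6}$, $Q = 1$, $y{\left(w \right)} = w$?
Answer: $- \frac{2241}{160} - \frac{\sqrt{15}}{160} \approx -14.03$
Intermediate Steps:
$c{\left(h \right)} = \sqrt{6 + h}$
$p{\left(a,T \right)} = \frac{1 + \sqrt{15}}{-112 + T}$ ($p{\left(a,T \right)} = \frac{\sqrt{6 + 9} + 1}{T - 112} = \frac{\sqrt{15} + 1}{-112 + T} = \frac{1 + \sqrt{15}}{-112 + T}$)
$n{\left(y{\left(-14 \right)},-34 \right)} + p{\left(-172,-48 \right)} = -14 + \frac{1 + \sqrt{15}}{-112 - 48} = -14 + \frac{1 + \sqrt{15}}{-160} = -14 - \frac{1 + \sqrt{15}}{160} = -14 - \left(\frac{1}{160} + \frac{\sqrt{15}}{160}\right) = - \frac{2241}{160} - \frac{\sqrt{15}}{160}$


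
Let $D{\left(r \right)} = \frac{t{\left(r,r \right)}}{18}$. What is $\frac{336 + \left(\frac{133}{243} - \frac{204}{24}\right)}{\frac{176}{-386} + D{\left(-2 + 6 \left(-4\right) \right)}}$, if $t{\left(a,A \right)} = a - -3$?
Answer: $- \frac{30770183}{162621} \approx -189.21$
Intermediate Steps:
$t{\left(a,A \right)} = 3 + a$ ($t{\left(a,A \right)} = a + 3 = 3 + a$)
$D{\left(r \right)} = \frac{1}{6} + \frac{r}{18}$ ($D{\left(r \right)} = \frac{3 + r}{18} = \left(3 + r\right) \frac{1}{18} = \frac{1}{6} + \frac{r}{18}$)
$\frac{336 + \left(\frac{133}{243} - \frac{204}{24}\right)}{\frac{176}{-386} + D{\left(-2 + 6 \left(-4\right) \right)}} = \frac{336 + \left(\frac{133}{243} - \frac{204}{24}\right)}{\frac{176}{-386} + \left(\frac{1}{6} + \frac{-2 + 6 \left(-4\right)}{18}\right)} = \frac{336 + \left(133 \cdot \frac{1}{243} - \frac{17}{2}\right)}{176 \left(- \frac{1}{386}\right) + \left(\frac{1}{6} + \frac{-2 - 24}{18}\right)} = \frac{336 + \left(\frac{133}{243} - \frac{17}{2}\right)}{- \frac{88}{193} + \left(\frac{1}{6} + \frac{1}{18} \left(-26\right)\right)} = \frac{336 - \frac{3865}{486}}{- \frac{88}{193} + \left(\frac{1}{6} - \frac{13}{9}\right)} = \frac{159431}{486 \left(- \frac{88}{193} - \frac{23}{18}\right)} = \frac{159431}{486 \left(- \frac{6023}{3474}\right)} = \frac{159431}{486} \left(- \frac{3474}{6023}\right) = - \frac{30770183}{162621}$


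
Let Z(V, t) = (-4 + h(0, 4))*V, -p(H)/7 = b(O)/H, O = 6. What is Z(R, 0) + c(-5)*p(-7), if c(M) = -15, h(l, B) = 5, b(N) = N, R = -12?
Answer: -102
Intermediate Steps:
p(H) = -42/H
Z(V, t) = V (Z(V, t) = (-4 + 5)*V = 1*V = V)
Z(R, 0) + c(-5)*p(-7) = -12 - (-630)/(-7) = -12 - (-630)*(-1)/7 = -12 - 15*6 = -12 - 90 = -102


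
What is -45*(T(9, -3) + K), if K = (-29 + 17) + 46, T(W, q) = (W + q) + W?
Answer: -2205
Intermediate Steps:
T(W, q) = q + 2*W
K = 34 (K = -12 + 46 = 34)
-45*(T(9, -3) + K) = -45*((-3 + 2*9) + 34) = -45*((-3 + 18) + 34) = -45*(15 + 34) = -45*49 = -2205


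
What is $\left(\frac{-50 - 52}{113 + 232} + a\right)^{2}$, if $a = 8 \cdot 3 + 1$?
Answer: $\frac{8071281}{13225} \approx 610.3$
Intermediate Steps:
$a = 25$ ($a = 24 + 1 = 25$)
$\left(\frac{-50 - 52}{113 + 232} + a\right)^{2} = \left(\frac{-50 - 52}{113 + 232} + 25\right)^{2} = \left(- \frac{102}{345} + 25\right)^{2} = \left(\left(-102\right) \frac{1}{345} + 25\right)^{2} = \left(- \frac{34}{115} + 25\right)^{2} = \left(\frac{2841}{115}\right)^{2} = \frac{8071281}{13225}$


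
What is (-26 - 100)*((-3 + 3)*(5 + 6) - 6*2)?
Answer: 1512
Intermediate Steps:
(-26 - 100)*((-3 + 3)*(5 + 6) - 6*2) = -126*(0*11 - 12) = -126*(0 - 12) = -126*(-12) = 1512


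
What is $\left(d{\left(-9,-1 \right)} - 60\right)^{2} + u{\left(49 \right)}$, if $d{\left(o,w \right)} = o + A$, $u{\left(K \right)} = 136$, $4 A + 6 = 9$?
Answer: $\frac{76705}{16} \approx 4794.1$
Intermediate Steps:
$A = \frac{3}{4}$ ($A = - \frac{3}{2} + \frac{1}{4} \cdot 9 = - \frac{3}{2} + \frac{9}{4} = \frac{3}{4} \approx 0.75$)
$d{\left(o,w \right)} = \frac{3}{4} + o$ ($d{\left(o,w \right)} = o + \frac{3}{4} = \frac{3}{4} + o$)
$\left(d{\left(-9,-1 \right)} - 60\right)^{2} + u{\left(49 \right)} = \left(\left(\frac{3}{4} - 9\right) - 60\right)^{2} + 136 = \left(- \frac{33}{4} - 60\right)^{2} + 136 = \left(- \frac{273}{4}\right)^{2} + 136 = \frac{74529}{16} + 136 = \frac{76705}{16}$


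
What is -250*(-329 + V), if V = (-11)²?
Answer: 52000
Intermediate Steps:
V = 121
-250*(-329 + V) = -250*(-329 + 121) = -250*(-208) = 52000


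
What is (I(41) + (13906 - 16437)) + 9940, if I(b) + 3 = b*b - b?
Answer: 9046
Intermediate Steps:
I(b) = -3 + b² - b (I(b) = -3 + (b*b - b) = -3 + (b² - b) = -3 + b² - b)
(I(41) + (13906 - 16437)) + 9940 = ((-3 + 41² - 1*41) + (13906 - 16437)) + 9940 = ((-3 + 1681 - 41) - 2531) + 9940 = (1637 - 2531) + 9940 = -894 + 9940 = 9046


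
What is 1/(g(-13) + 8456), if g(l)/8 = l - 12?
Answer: 1/8256 ≈ 0.00012112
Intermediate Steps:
g(l) = -96 + 8*l (g(l) = 8*(l - 12) = 8*(-12 + l) = -96 + 8*l)
1/(g(-13) + 8456) = 1/((-96 + 8*(-13)) + 8456) = 1/((-96 - 104) + 8456) = 1/(-200 + 8456) = 1/8256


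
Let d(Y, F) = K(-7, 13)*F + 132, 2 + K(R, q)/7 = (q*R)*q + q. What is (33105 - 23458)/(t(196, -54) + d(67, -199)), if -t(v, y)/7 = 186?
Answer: 9647/1631426 ≈ 0.0059132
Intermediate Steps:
K(R, q) = -14 + 7*q + 7*R*q**2 (K(R, q) = -14 + 7*((q*R)*q + q) = -14 + 7*((R*q)*q + q) = -14 + 7*(R*q**2 + q) = -14 + 7*(q + R*q**2) = -14 + (7*q + 7*R*q**2) = -14 + 7*q + 7*R*q**2)
t(v, y) = -1302 (t(v, y) = -7*186 = -1302)
d(Y, F) = 132 - 8204*F (d(Y, F) = (-14 + 7*13 + 7*(-7)*13**2)*F + 132 = (-14 + 91 + 7*(-7)*169)*F + 132 = (-14 + 91 - 8281)*F + 132 = -8204*F + 132 = 132 - 8204*F)
(33105 - 23458)/(t(196, -54) + d(67, -199)) = (33105 - 23458)/(-1302 + (132 - 8204*(-199))) = 9647/(-1302 + (132 + 1632596)) = 9647/(-1302 + 1632728) = 9647/1631426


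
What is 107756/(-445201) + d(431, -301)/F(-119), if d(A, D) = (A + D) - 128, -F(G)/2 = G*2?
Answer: -25200727/105957838 ≈ -0.23784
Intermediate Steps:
F(G) = -4*G (F(G) = -2*G*2 = -4*G)
d(A, D) = -128 + A + D
107756/(-445201) + d(431, -301)/F(-119) = 107756/(-445201) + (-128 + 431 - 301)/((-4*(-119))) = 107756*(-1/445201) + 2/476 = -107756/445201 + 2*(1/476) = -107756/445201 + 1/238 = -25200727/105957838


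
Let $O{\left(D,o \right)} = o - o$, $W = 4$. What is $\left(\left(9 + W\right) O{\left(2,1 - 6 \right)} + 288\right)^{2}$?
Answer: $82944$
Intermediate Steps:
$O{\left(D,o \right)} = 0$
$\left(\left(9 + W\right) O{\left(2,1 - 6 \right)} + 288\right)^{2} = \left(\left(9 + 4\right) 0 + 288\right)^{2} = \left(13 \cdot 0 + 288\right)^{2} = \left(0 + 288\right)^{2} = 288^{2} = 82944$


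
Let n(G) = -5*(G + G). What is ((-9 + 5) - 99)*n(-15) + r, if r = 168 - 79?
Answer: -15361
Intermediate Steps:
r = 89
n(G) = -10*G
((-9 + 5) - 99)*n(-15) + r = ((-9 + 5) - 99)*(-10*(-15)) + 89 = (-4 - 99)*150 + 89 = -103*150 + 89 = -15450 + 89 = -15361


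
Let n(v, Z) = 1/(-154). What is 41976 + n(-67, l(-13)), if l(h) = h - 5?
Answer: 6464303/154 ≈ 41976.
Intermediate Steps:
l(h) = -5 + h
n(v, Z) = -1/154
41976 + n(-67, l(-13)) = 41976 - 1/154 = 6464303/154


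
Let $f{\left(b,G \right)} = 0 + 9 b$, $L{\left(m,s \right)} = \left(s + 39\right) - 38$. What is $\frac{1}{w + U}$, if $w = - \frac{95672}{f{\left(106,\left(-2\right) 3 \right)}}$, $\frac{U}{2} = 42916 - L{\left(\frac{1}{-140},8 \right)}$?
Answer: $\frac{477}{40885442} \approx 1.1667 \cdot 10^{-5}$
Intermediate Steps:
$L{\left(m,s \right)} = 1 + s$ ($L{\left(m,s \right)} = \left(39 + s\right) - 38 = 1 + s$)
$f{\left(b,G \right)} = 9 b$
$U = 85814$ ($U = 2 \left(42916 - \left(1 + 8\right)\right) = 2 \left(42916 - 9\right) = 2 \cdot 42907 = 85814$)
$w = - \frac{47836}{477}$ ($w = - \frac{95672}{9 \cdot 106} = - \frac{95672}{954} = \left(-95672\right) \frac{1}{954} = - \frac{47836}{477} \approx -100.29$)
$\frac{1}{w + U} = \frac{1}{- \frac{47836}{477} + 85814} = \frac{1}{\frac{40885442}{477}} = \frac{477}{40885442}$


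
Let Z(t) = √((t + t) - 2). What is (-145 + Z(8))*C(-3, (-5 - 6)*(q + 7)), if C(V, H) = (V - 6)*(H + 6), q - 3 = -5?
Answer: -63945 + 441*√14 ≈ -62295.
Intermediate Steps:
q = -2 (q = 3 - 5 = -2)
Z(t) = √(-2 + 2*t) (Z(t) = √(2*t - 2) = √(-2 + 2*t))
C(V, H) = (-6 + V)*(6 + H)
(-145 + Z(8))*C(-3, (-5 - 6)*(q + 7)) = (-145 + √(-2 + 2*8))*(-36 - 6*(-5 - 6)*(-2 + 7) + 6*(-3) + ((-5 - 6)*(-2 + 7))*(-3)) = (-145 + √(-2 + 16))*(-36 - (-66)*5 - 18 - 11*5*(-3)) = (-145 + √14)*(-36 - 6*(-55) - 18 - 55*(-3)) = (-145 + √14)*(-36 + 330 - 18 + 165) = (-145 + √14)*441 = -63945 + 441*√14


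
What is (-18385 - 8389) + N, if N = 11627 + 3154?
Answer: -11993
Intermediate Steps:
N = 14781
(-18385 - 8389) + N = (-18385 - 8389) + 14781 = -26774 + 14781 = -11993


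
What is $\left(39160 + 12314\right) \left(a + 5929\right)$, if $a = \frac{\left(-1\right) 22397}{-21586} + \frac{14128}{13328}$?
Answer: $\frac{2744796599284317}{8990569} \approx 3.053 \cdot 10^{8}$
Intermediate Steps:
$a = \frac{37717139}{17981138}$ ($a = \left(-22397\right) \left(- \frac{1}{21586}\right) + 14128 \cdot \frac{1}{13328} = \frac{22397}{21586} + \frac{883}{833} = \frac{37717139}{17981138} \approx 2.0976$)
$\left(39160 + 12314\right) \left(a + 5929\right) = \left(39160 + 12314\right) \left(\frac{37717139}{17981138} + 5929\right) = 51474 \cdot \frac{106647884341}{17981138} = \frac{2744796599284317}{8990569}$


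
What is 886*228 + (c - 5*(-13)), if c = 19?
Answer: 202092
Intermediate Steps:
886*228 + (c - 5*(-13)) = 886*228 + (19 - 5*(-13)) = 202008 + (19 + 65) = 202008 + 84 = 202092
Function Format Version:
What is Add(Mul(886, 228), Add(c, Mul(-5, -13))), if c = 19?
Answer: 202092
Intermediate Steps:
Add(Mul(886, 228), Add(c, Mul(-5, -13))) = Add(Mul(886, 228), Add(19, Mul(-5, -13))) = Add(202008, Add(19, 65)) = Add(202008, 84) = 202092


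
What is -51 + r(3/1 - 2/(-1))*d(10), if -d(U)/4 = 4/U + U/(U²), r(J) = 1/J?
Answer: -257/5 ≈ -51.400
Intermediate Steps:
d(U) = -20/U (d(U) = -4*(4/U + U/(U²)) = -4*(4/U + U/U²) = -4*(4/U + 1/U) = -20/U)
-51 + r(3/1 - 2/(-1))*d(10) = -51 + (-20/10)/(3/1 - 2/(-1)) = -51 + (-20*⅒)/(3*1 - 2*(-1)) = -51 - 2/(3 + 2) = -51 - 2/5 = -51 + (⅕)*(-2) = -51 - ⅖ = -257/5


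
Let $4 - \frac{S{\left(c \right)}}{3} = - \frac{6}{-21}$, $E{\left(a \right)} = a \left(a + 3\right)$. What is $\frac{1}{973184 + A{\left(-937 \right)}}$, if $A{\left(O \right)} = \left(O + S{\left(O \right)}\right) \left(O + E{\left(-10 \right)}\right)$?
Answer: $\frac{7}{12431315} \approx 5.6309 \cdot 10^{-7}$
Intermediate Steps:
$E{\left(a \right)} = a \left(3 + a\right)$
$S{\left(c \right)} = \frac{78}{7}$ ($S{\left(c \right)} = 12 - 3 \left(- \frac{6}{-21}\right) = 12 - 3 \left(\left(-6\right) \left(- \frac{1}{21}\right)\right) = 12 - \frac{6}{7} = \frac{78}{7}$)
$A{\left(O \right)} = \left(70 + O\right) \left(\frac{78}{7} + O\right)$ ($A{\left(O \right)} = \left(O + \frac{78}{7}\right) \left(O - 10 \left(3 - 10\right)\right) = \left(\frac{78}{7} + O\right) \left(O - -70\right) = \left(\frac{78}{7} + O\right) \left(O + 70\right) = \left(\frac{78}{7} + O\right) \left(70 + O\right) = \left(70 + O\right) \left(\frac{78}{7} + O\right)$)
$\frac{1}{973184 + A{\left(-937 \right)}} = \frac{1}{973184 + \left(780 + \left(-937\right)^{2} + \frac{568}{7} \left(-937\right)\right)} = \frac{1}{973184 + \left(780 + 877969 - \frac{532216}{7}\right)} = \frac{1}{973184 + \frac{5619027}{7}} = \frac{1}{\frac{12431315}{7}} = \frac{7}{12431315}$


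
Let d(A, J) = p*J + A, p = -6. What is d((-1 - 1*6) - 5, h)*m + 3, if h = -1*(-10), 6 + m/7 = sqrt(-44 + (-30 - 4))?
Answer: 3027 - 504*I*sqrt(78) ≈ 3027.0 - 4451.2*I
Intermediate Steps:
m = -42 + 7*I*sqrt(78) (m = -42 + 7*sqrt(-44 + (-30 - 4)) = -42 + 7*sqrt(-44 - 34) = -42 + 7*sqrt(-78) = -42 + 7*(I*sqrt(78)) = -42 + 7*I*sqrt(78) ≈ -42.0 + 61.822*I)
h = 10
d(A, J) = A - 6*J (d(A, J) = -6*J + A = A - 6*J)
d((-1 - 1*6) - 5, h)*m + 3 = (((-1 - 1*6) - 5) - 6*10)*(-42 + 7*I*sqrt(78)) + 3 = (((-1 - 6) - 5) - 60)*(-42 + 7*I*sqrt(78)) + 3 = ((-7 - 5) - 60)*(-42 + 7*I*sqrt(78)) + 3 = (-12 - 60)*(-42 + 7*I*sqrt(78)) + 3 = -72*(-42 + 7*I*sqrt(78)) + 3 = (3024 - 504*I*sqrt(78)) + 3 = 3027 - 504*I*sqrt(78)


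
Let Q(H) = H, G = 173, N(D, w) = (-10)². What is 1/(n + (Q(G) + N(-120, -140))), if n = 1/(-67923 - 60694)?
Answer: 128617/35112440 ≈ 0.0036630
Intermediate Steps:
N(D, w) = 100
n = -1/128617 (n = 1/(-128617) = -1/128617 ≈ -7.7750e-6)
1/(n + (Q(G) + N(-120, -140))) = 1/(-1/128617 + (173 + 100)) = 1/(-1/128617 + 273) = 1/(35112440/128617) = 128617/35112440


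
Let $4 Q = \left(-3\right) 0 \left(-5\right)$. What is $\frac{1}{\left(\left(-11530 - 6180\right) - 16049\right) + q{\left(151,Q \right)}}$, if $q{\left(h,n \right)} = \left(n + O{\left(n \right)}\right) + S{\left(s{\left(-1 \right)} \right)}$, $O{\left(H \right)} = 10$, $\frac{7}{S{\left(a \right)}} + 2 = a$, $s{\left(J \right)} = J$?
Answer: $- \frac{3}{101254} \approx -2.9628 \cdot 10^{-5}$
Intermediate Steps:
$S{\left(a \right)} = \frac{7}{-2 + a}$
$Q = 0$ ($Q = \frac{\left(-3\right) 0 \left(-5\right)}{4} = \frac{0 \left(-5\right)}{4} = \frac{1}{4} \cdot 0 = 0$)
$q{\left(h,n \right)} = \frac{23}{3} + n$ ($q{\left(h,n \right)} = \left(n + 10\right) + \frac{7}{-2 - 1} = \left(10 + n\right) + \frac{7}{-3} = \left(10 + n\right) + 7 \left(- \frac{1}{3}\right) = \left(10 + n\right) - \frac{7}{3} = \frac{23}{3} + n$)
$\frac{1}{\left(\left(-11530 - 6180\right) - 16049\right) + q{\left(151,Q \right)}} = \frac{1}{\left(\left(-11530 - 6180\right) - 16049\right) + \left(\frac{23}{3} + 0\right)} = \frac{1}{\left(-17710 - 16049\right) + \frac{23}{3}} = \frac{1}{-33759 + \frac{23}{3}} = \frac{1}{- \frac{101254}{3}} = - \frac{3}{101254}$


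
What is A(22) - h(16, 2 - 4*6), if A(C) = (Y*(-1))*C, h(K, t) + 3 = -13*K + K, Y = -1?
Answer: 217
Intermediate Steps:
h(K, t) = -3 - 12*K (h(K, t) = -3 + (-13*K + K) = -3 - 12*K)
A(C) = C (A(C) = (-1*(-1))*C = 1*C = C)
A(22) - h(16, 2 - 4*6) = 22 - (-3 - 12*16) = 22 - (-3 - 192) = 22 - 1*(-195) = 22 + 195 = 217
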